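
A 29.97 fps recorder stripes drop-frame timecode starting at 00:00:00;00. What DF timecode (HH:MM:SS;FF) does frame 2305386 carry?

21:22:03;04

Ten DF minutes hold 17982 frames, so frame 2305386 lies in block 128 (frames 2301696–2319677) with 3690 frames into that block.
The block's first minute is 1800 frames and the rest 1798 each; 3690 frames reaches minute 2, so 128 × 18 + 2 × 2 = 2308 labels have been skipped so far.
Adding those back, label number 2305386 + 2308 = 2307694 at 30 labels/s is 76923 s + 4 f = 21 h 22 min 3 s frame 4, i.e. 21:22:03;04.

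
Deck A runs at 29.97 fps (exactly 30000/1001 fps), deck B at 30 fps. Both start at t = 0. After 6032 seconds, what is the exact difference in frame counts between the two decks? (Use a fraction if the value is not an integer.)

13920/77 frames

A emits 30000/1001 × 6032 = 13920000/77 frames; B emits 30 × 6032 = 180960.
Difference = 13920/77 frames (≈ 180.7792); B is ahead of A.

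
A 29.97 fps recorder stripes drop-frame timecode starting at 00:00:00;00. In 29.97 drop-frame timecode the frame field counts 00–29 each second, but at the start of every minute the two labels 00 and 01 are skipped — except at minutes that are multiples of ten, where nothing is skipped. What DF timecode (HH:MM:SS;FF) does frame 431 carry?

00:00:14;11

Ten DF minutes hold 17982 frames, so frame 431 lies in block 0 (frames 0–17981) with 431 frames into that block.
The block's first minute is 1800 frames and the rest 1798 each; 431 frames reaches minute 0, so 0 × 18 + 0 × 2 = 0 labels have been skipped so far.
Adding those back, label number 431 + 0 = 431 at 30 labels/s is 14 s + 11 f = 0 h 0 min 14 s frame 11, i.e. 00:00:14;11.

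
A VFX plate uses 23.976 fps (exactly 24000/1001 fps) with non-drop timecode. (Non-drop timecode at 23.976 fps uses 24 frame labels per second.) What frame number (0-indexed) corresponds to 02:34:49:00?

Total seconds to the label: (2 × 3600 + 34 × 60 + 49) = 9289.
Frame index = 9289 × 24 + 0 = 222936.

frame 222936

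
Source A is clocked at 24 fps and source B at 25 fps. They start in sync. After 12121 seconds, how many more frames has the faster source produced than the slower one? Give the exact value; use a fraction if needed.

A emits 24 × 12121 = 290904 frames; B emits 25 × 12121 = 303025.
Difference = 12121 frames; B is ahead of A.

12121 frames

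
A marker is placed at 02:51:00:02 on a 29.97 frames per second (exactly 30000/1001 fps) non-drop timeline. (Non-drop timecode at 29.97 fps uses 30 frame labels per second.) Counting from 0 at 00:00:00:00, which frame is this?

Total seconds to the label: (2 × 3600 + 51 × 60 + 0) = 10260.
Frame index = 10260 × 30 + 2 = 307802.

307802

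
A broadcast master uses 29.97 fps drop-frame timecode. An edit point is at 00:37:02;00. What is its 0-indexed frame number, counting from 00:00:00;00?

66592

As if non-drop at 30 labels/s: (0 × 3600 + 37 × 60 + 2) × 30 + 0 = 66660.
Minute boundaries passed: 37; those not divisible by 10: 37 − 3 = 34; dropped labels = 2 × 34 = 68.
Actual frame index = 66660 − 68 = 66592.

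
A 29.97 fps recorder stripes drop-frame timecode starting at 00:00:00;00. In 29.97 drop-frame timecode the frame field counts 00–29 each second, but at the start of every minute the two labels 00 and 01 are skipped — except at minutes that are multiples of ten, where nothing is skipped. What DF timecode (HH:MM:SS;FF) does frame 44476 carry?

00:24:44;00

Ten DF minutes hold 17982 frames, so frame 44476 lies in block 2 (frames 35964–53945) with 8512 frames into that block.
The block's first minute is 1800 frames and the rest 1798 each; 8512 frames reaches minute 4, so 2 × 18 + 4 × 2 = 44 labels have been skipped so far.
Adding those back, label number 44476 + 44 = 44520 at 30 labels/s is 1484 s + 0 f = 0 h 24 min 44 s frame 0, i.e. 00:24:44;00.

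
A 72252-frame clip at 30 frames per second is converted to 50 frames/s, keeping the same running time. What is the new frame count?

120420 frames

Target frames = source frames × (target rate / source rate) = 72252 × (50)/(30) = 72252 × 5/3 = 120420.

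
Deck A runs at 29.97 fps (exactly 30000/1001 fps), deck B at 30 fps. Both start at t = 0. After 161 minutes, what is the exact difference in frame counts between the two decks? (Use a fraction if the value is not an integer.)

161 min = 9660 s.
A emits 30000/1001 × 9660 = 41400000/143 frames; B emits 30 × 9660 = 289800.
Difference = 41400/143 frames (≈ 289.5105); B is ahead of A.

41400/143 frames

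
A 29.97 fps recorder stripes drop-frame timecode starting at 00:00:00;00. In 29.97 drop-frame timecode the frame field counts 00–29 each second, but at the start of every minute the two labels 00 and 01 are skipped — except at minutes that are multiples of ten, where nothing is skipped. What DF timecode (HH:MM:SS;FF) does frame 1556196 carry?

Ten DF minutes hold 17982 frames, so frame 1556196 lies in block 86 (frames 1546452–1564433) with 9744 frames into that block.
The block's first minute is 1800 frames and the rest 1798 each; 9744 frames reaches minute 5, so 86 × 18 + 5 × 2 = 1558 labels have been skipped so far.
Adding those back, label number 1556196 + 1558 = 1557754 at 30 labels/s is 51925 s + 4 f = 14 h 25 min 25 s frame 4, i.e. 14:25:25;04.

14:25:25;04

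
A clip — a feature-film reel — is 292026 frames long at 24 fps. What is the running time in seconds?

12167.75 seconds

Running time = 292026 / (24) = 12167.75 s.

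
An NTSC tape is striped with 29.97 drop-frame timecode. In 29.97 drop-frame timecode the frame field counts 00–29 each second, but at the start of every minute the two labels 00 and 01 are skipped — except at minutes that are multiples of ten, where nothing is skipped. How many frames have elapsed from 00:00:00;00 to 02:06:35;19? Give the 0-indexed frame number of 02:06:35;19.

Complete 10-minute blocks: 12, each 17982 frames → 215784.
Remaining 6 whole minutes in the current block: 1800 + 5 × 1798 = 10790 frames.
Within the current minute: 35 × 30 + 19 − 2 = 1067 (labels ;00/;01 skipped at this minute). Total = 215784 + 10790 + 1067 = 227641.

227641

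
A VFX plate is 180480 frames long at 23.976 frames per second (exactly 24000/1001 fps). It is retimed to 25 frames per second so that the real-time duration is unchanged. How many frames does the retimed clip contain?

Target frames = source frames × (target rate / source rate) = 180480 × (25)/(24000/1001) = 180480 × 1001/960 = 188188.

188188 frames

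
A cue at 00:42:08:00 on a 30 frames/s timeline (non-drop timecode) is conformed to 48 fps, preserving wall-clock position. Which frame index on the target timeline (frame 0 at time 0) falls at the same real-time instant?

frame 121344

Source frame index: (0×3600 + 42×60 + 8) × 30 + 0 = 75840.
Real time: 75840 / (30) = 2528 s.
Target frame: (2528) × (48) = 121344.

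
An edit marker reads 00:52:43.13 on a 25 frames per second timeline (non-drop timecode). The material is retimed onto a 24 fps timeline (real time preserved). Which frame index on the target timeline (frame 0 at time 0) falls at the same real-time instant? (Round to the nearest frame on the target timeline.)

Source frame index: (0×3600 + 52×60 + 43) × 25 + 13 = 79088.
Real time: 79088 / (25) = 79088/25 s.
Target frame: (79088/25) × (24) = 1898112/25 ≈ 75924.480 → 75924.

frame 75924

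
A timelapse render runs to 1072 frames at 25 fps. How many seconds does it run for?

Running time = 1072 / (25) = 42.88 s.

42.88 seconds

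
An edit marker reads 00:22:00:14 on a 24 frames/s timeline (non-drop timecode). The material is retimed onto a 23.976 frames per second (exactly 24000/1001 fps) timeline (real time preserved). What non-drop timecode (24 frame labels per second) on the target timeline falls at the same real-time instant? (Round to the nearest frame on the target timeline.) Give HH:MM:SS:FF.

00:21:59:06

Source frame index: (0×3600 + 22×60 + 0) × 24 + 14 = 31694.
Real time: 31694 / (24) = 15847/12 s.
Target frame: (15847/12) × (24000/1001) = 2438000/77 ≈ 31662.338 → 31662.
At 24 labels/s: frame 31662 → 00:21:59:06.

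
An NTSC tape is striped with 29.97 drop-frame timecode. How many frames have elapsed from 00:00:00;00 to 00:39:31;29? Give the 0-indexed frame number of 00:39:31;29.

As if non-drop at 30 labels/s: (0 × 3600 + 39 × 60 + 31) × 30 + 29 = 71159.
Minute boundaries passed: 39; those not divisible by 10: 39 − 3 = 36; dropped labels = 2 × 36 = 72.
Actual frame index = 71159 − 72 = 71087.

71087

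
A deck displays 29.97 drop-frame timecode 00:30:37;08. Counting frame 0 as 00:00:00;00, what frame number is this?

Complete 10-minute blocks: 3, each 17982 frames → 53946.
Remaining 0 whole minutes in the current block: 0 frames.
Within the current minute: 37 × 30 + 8 = 1118. Total = 53946 + 0 + 1118 = 55064.

55064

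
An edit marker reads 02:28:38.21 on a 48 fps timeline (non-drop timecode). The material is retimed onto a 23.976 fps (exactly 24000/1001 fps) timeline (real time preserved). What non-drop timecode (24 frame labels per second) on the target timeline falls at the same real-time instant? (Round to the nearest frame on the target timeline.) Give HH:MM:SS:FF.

02:28:29:13

Source frame index: (2×3600 + 28×60 + 38) × 48 + 21 = 428085.
Real time: 428085 / (48) = 142695/16 s.
Target frame: (142695/16) × (24000/1001) = 30577500/143 ≈ 213828.671 → 213829.
At 24 labels/s: frame 213829 → 02:28:29:13.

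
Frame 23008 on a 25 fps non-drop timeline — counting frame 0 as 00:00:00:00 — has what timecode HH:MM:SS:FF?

23008 ÷ 25 = 920 full seconds, remainder 8 frames.
920 s = 0 h 15 min 20 s.
Timecode: 00:15:20:08.

00:15:20:08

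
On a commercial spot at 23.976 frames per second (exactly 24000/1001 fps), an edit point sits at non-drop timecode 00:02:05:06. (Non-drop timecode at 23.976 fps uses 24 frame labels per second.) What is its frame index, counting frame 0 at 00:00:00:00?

Total seconds to the label: (0 × 3600 + 2 × 60 + 5) = 125.
Frame index = 125 × 24 + 6 = 3006.

3006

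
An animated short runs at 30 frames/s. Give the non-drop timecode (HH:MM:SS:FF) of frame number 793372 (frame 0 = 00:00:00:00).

793372 ÷ 30 = 26445 full seconds, remainder 22 frames.
26445 s = 7 h 20 min 45 s.
Timecode: 07:20:45:22.

07:20:45:22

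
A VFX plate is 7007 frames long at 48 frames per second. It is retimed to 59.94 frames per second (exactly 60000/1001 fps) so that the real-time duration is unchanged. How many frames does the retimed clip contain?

Target frames = source frames × (target rate / source rate) = 7007 × (60000/1001)/(48) = 7007 × 1250/1001 = 8750.

8750 frames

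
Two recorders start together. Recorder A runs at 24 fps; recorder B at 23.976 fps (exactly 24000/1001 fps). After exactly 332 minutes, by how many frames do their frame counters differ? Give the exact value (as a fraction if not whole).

478080/1001 frames

332 min = 19920 s.
A emits 24 × 19920 = 478080 frames; B emits 24000/1001 × 19920 = 478080000/1001.
Difference = 478080/1001 frames (≈ 477.6024); B is behind A.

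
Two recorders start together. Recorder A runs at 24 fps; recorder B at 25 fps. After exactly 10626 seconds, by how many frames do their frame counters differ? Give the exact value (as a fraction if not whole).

10626 frames

A emits 24 × 10626 = 255024 frames; B emits 25 × 10626 = 265650.
Difference = 10626 frames; B is ahead of A.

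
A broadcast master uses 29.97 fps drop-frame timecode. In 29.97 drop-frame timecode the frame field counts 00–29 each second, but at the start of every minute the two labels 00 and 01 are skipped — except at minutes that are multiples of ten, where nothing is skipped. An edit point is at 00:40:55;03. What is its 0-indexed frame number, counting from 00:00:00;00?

As if non-drop at 30 labels/s: (0 × 3600 + 40 × 60 + 55) × 30 + 3 = 73653.
Minute boundaries passed: 40; those not divisible by 10: 40 − 4 = 36; dropped labels = 2 × 36 = 72.
Actual frame index = 73653 − 72 = 73581.

73581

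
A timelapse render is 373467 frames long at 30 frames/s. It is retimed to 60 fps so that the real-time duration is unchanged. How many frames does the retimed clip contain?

746934 frames

Target frames = source frames × (target rate / source rate) = 373467 × (60)/(30) = 373467 × 2 = 746934.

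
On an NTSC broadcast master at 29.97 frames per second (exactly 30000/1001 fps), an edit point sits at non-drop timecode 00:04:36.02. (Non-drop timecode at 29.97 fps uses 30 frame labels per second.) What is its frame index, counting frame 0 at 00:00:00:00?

8282

Total seconds to the label: (0 × 3600 + 4 × 60 + 36) = 276.
Frame index = 276 × 30 + 2 = 8282.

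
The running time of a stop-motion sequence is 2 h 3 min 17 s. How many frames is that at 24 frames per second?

177528 frames

2 h 3 min 17 s = 7397 s.
Frames = 7397 × 24 = 177528.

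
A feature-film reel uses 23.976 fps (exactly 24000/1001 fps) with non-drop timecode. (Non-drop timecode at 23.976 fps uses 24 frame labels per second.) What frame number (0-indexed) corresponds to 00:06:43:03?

Total seconds to the label: (0 × 3600 + 6 × 60 + 43) = 403.
Frame index = 403 × 24 + 3 = 9675.

frame 9675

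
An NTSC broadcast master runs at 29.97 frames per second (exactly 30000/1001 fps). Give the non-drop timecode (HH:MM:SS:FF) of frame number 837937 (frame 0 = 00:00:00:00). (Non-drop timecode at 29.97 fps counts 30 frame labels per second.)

07:45:31:07

837937 ÷ 30 = 27931 full seconds, remainder 7 frames.
27931 s = 7 h 45 min 31 s.
Timecode: 07:45:31:07.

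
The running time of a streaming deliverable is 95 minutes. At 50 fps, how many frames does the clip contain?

95 min = 5700 s.
Frames = 5700 × 50 = 285000.

285000 frames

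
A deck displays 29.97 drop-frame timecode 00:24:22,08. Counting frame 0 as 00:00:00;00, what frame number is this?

43824

Complete 10-minute blocks: 2, each 17982 frames → 35964.
Remaining 4 whole minutes in the current block: 1800 + 3 × 1798 = 7194 frames.
Within the current minute: 22 × 30 + 8 − 2 = 666 (labels ;00/;01 skipped at this minute). Total = 35964 + 7194 + 666 = 43824.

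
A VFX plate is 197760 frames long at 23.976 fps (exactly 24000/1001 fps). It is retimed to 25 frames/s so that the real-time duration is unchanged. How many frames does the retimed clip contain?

206206 frames

Target frames = source frames × (target rate / source rate) = 197760 × (25)/(24000/1001) = 197760 × 1001/960 = 206206.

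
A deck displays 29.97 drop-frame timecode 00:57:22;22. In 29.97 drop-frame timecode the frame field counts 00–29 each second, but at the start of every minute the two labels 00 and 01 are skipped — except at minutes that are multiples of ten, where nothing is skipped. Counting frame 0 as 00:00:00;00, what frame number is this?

Complete 10-minute blocks: 5, each 17982 frames → 89910.
Remaining 7 whole minutes in the current block: 1800 + 6 × 1798 = 12588 frames.
Within the current minute: 22 × 30 + 22 − 2 = 680 (labels ;00/;01 skipped at this minute). Total = 89910 + 12588 + 680 = 103178.

103178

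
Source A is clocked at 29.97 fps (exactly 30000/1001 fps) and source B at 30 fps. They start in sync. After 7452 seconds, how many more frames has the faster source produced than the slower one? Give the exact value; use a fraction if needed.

A emits 30000/1001 × 7452 = 223560000/1001 frames; B emits 30 × 7452 = 223560.
Difference = 223560/1001 frames (≈ 223.3367); B is ahead of A.

223560/1001 frames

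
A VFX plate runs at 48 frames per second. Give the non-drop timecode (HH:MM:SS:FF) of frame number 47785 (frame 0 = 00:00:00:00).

00:16:35:25

47785 ÷ 48 = 995 full seconds, remainder 25 frames.
995 s = 0 h 16 min 35 s.
Timecode: 00:16:35:25.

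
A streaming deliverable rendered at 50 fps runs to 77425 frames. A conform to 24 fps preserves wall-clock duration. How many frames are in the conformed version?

Target frames = source frames × (target rate / source rate) = 77425 × (24)/(50) = 77425 × 12/25 = 37164.

37164 frames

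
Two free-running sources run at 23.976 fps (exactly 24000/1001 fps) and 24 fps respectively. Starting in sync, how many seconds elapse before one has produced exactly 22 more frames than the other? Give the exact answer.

The gap grows by |24 − 24000/1001| = 24/1001 frames per second.
Time for a 22-frame gap: 22 ÷ (24/1001) = 11011/12 s.

11011/12 seconds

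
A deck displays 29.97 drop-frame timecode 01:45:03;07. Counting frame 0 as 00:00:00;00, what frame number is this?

188907

As if non-drop at 30 labels/s: (1 × 3600 + 45 × 60 + 3) × 30 + 7 = 189097.
Minute boundaries passed: 105; those not divisible by 10: 105 − 10 = 95; dropped labels = 2 × 95 = 190.
Actual frame index = 189097 − 190 = 188907.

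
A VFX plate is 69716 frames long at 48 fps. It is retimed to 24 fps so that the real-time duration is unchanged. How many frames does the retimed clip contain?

Target frames = source frames × (target rate / source rate) = 69716 × (24)/(48) = 69716 × 1/2 = 34858.

34858 frames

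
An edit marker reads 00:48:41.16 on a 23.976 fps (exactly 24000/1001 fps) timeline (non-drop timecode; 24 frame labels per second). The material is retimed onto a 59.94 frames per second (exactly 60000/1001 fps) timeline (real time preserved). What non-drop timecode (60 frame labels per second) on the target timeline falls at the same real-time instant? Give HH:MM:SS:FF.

Source frame index: (0×3600 + 48×60 + 41) × 24 + 16 = 70120.
Real time: 70120 / (24000/1001) = 1754753/600 s.
Target frame: (1754753/600) × (60000/1001) = 175300.
At 60 labels/s: frame 175300 → 00:48:41:40.

00:48:41:40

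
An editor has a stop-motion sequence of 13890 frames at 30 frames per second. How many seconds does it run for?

Running time = 13890 / (30) = 463 s.

463 seconds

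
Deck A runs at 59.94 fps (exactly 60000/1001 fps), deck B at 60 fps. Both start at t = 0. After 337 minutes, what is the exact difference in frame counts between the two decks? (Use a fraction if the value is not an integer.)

337 min = 20220 s.
A emits 60000/1001 × 20220 = 1213200000/1001 frames; B emits 60 × 20220 = 1213200.
Difference = 1213200/1001 frames (≈ 1211.9880); B is ahead of A.

1213200/1001 frames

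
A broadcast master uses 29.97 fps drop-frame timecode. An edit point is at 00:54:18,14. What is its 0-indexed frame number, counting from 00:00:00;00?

Complete 10-minute blocks: 5, each 17982 frames → 89910.
Remaining 4 whole minutes in the current block: 1800 + 3 × 1798 = 7194 frames.
Within the current minute: 18 × 30 + 14 − 2 = 552 (labels ;00/;01 skipped at this minute). Total = 89910 + 7194 + 552 = 97656.

97656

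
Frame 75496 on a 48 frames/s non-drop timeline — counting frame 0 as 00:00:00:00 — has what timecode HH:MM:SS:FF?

00:26:12:40

75496 ÷ 48 = 1572 full seconds, remainder 40 frames.
1572 s = 0 h 26 min 12 s.
Timecode: 00:26:12:40.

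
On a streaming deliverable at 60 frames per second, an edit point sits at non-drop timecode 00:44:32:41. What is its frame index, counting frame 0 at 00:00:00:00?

Total seconds to the label: (0 × 3600 + 44 × 60 + 32) = 2672.
Frame index = 2672 × 60 + 41 = 160361.

160361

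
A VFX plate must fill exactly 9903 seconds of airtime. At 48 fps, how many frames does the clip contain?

475344 frames

Frames = 9903 × 48 = 475344.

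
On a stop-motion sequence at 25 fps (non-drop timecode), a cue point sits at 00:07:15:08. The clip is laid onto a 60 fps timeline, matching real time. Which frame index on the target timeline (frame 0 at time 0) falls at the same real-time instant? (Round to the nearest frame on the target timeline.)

frame 26119

Source frame index: (0×3600 + 7×60 + 15) × 25 + 8 = 10883.
Real time: 10883 / (25) = 10883/25 s.
Target frame: (10883/25) × (60) = 130596/5 ≈ 26119.200 → 26119.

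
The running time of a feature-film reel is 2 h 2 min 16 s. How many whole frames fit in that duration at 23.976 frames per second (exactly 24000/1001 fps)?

175888 frames

2 h 2 min 16 s = 7336 s.
Frames = 7336 × 24000/1001 = 25152000/143 ≈ 175888.1119.
Complete frames: 175888.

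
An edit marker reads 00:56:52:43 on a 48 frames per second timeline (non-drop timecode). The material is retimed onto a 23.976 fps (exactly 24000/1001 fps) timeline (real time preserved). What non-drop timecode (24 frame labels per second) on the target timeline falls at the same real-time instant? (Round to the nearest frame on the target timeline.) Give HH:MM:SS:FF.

Source frame index: (0×3600 + 56×60 + 52) × 48 + 43 = 163819.
Real time: 163819 / (48) = 163819/48 s.
Target frame: (163819/48) × (24000/1001) = 81909500/1001 ≈ 81827.672 → 81828.
At 24 labels/s: frame 81828 → 00:56:49:12.

00:56:49:12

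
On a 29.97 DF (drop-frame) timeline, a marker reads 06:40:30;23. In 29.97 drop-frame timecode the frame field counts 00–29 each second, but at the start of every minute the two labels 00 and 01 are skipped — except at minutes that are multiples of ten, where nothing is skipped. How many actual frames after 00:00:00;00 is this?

Complete 10-minute blocks: 40, each 17982 frames → 719280.
Remaining 0 whole minutes in the current block: 0 frames.
Within the current minute: 30 × 30 + 23 = 923. Total = 719280 + 0 + 923 = 720203.

720203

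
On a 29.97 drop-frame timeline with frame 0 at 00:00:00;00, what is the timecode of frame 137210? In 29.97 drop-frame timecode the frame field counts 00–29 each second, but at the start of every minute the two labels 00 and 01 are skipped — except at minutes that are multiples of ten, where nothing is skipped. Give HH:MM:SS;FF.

Each 10-minute DF block holds 10 × 60 × 30 − 9 × 2 = 17982 frames. 137210 ÷ 17982 → 7 full blocks, remainder 11336.
Within the partial block the first minute is 1800 frames and each further minute 1798, so 6 further minute boundaries passed. Total skipped labels = 18 × 7 + 2 × 6 = 138.
Non-drop label index = 137210 + 138 = 137348; at 30 labels/s that is 01:16:18:08, i.e. DF 01:16:18;08.

01:16:18;08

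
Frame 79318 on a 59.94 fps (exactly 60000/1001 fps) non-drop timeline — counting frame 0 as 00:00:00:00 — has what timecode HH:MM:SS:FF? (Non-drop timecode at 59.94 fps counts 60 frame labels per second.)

79318 ÷ 60 = 1321 full seconds, remainder 58 frames.
1321 s = 0 h 22 min 1 s.
Timecode: 00:22:01:58.

00:22:01:58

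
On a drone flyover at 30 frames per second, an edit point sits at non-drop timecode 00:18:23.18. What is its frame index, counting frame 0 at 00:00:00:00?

33108

Total seconds to the label: (0 × 3600 + 18 × 60 + 23) = 1103.
Frame index = 1103 × 30 + 18 = 33108.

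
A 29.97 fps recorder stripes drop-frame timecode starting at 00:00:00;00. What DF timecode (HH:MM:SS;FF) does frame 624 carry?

00:00:20;24

Each 10-minute DF block holds 10 × 60 × 30 − 9 × 2 = 17982 frames. 624 ÷ 17982 → 0 full blocks, remainder 624.
Within the partial block the first minute is 1800 frames and each further minute 1798, so 0 further minute boundaries passed. Total skipped labels = 18 × 0 + 2 × 0 = 0.
Non-drop label index = 624 + 0 = 624; at 30 labels/s that is 00:00:20:24, i.e. DF 00:00:20;24.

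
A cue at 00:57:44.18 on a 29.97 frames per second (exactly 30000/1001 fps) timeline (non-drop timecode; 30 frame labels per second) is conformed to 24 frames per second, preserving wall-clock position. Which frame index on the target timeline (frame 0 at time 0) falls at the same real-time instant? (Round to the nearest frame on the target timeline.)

frame 83234

Source frame index: (0×3600 + 57×60 + 44) × 30 + 18 = 103938.
Real time: 103938 / (30000/1001) = 17340323/5000 s.
Target frame: (17340323/5000) × (24) = 52020969/625 ≈ 83233.550 → 83234.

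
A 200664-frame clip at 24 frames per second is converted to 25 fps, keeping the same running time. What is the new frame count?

209025 frames

Target frames = source frames × (target rate / source rate) = 200664 × (25)/(24) = 200664 × 25/24 = 209025.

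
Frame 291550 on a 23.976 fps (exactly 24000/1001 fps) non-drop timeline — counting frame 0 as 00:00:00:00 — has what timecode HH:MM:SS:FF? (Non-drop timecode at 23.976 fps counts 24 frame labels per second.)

03:22:27:22

291550 ÷ 24 = 12147 full seconds, remainder 22 frames.
12147 s = 3 h 22 min 27 s.
Timecode: 03:22:27:22.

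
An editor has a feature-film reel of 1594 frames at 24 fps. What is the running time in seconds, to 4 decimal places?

66.4167 seconds

Running time = 1594 × 1/24 = 797/12 s ≈ 66.4167 s.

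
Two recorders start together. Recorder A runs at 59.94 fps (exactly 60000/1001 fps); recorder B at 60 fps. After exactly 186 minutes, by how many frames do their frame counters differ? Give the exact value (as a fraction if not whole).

669600/1001 frames

186 min = 11160 s.
A emits 60000/1001 × 11160 = 669600000/1001 frames; B emits 60 × 11160 = 669600.
Difference = 669600/1001 frames (≈ 668.9311); B is ahead of A.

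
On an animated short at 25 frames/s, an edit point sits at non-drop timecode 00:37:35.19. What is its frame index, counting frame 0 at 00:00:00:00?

Total seconds to the label: (0 × 3600 + 37 × 60 + 35) = 2255.
Frame index = 2255 × 25 + 19 = 56394.

56394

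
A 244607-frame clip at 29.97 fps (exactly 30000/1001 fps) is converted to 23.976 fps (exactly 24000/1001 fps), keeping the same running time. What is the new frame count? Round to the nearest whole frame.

195686 frames

Frames at target rate = 244607 × (24000/1001) / (30000/1001) = 978428/5 ≈ 195685.600.
Nearest whole frame: 195686.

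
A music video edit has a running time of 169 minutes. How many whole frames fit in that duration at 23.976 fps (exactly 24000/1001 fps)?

169 min = 10140 s.
Frames = 10140 × 24000/1001 = 18720000/77 ≈ 243116.8831.
Complete frames: 243116.

243116 frames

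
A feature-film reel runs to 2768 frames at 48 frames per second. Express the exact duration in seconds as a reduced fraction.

173/3 seconds

Running time = 2768 ÷ (48) = 2768 × 1/48 = 173/3 s.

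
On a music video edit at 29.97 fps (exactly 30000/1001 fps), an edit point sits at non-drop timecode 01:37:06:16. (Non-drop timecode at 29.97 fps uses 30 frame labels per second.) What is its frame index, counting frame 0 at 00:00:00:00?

frame 174796

Total seconds to the label: (1 × 3600 + 37 × 60 + 6) = 5826.
Frame index = 5826 × 30 + 16 = 174796.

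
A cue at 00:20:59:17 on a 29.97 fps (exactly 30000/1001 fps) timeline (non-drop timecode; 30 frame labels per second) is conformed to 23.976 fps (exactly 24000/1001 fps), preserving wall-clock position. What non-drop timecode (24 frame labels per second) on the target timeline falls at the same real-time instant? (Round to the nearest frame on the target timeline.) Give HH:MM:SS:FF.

00:20:59:14

Source frame index: (0×3600 + 20×60 + 59) × 30 + 17 = 37787.
Real time: 37787 / (30000/1001) = 37824787/30000 s.
Target frame: (37824787/30000) × (24000/1001) = 151148/5 ≈ 30229.600 → 30230.
At 24 labels/s: frame 30230 → 00:20:59:14.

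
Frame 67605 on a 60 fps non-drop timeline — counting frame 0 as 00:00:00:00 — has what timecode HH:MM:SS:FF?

67605 ÷ 60 = 1126 full seconds, remainder 45 frames.
1126 s = 0 h 18 min 46 s.
Timecode: 00:18:46:45.

00:18:46:45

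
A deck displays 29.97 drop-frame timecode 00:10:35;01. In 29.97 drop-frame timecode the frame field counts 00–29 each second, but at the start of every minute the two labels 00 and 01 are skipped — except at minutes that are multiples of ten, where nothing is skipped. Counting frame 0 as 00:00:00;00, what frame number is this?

19033

As if non-drop at 30 labels/s: (0 × 3600 + 10 × 60 + 35) × 30 + 1 = 19051.
Minute boundaries passed: 10; those not divisible by 10: 10 − 1 = 9; dropped labels = 2 × 9 = 18.
Actual frame index = 19051 − 18 = 19033.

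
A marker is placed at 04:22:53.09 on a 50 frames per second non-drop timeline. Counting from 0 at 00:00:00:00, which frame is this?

Total seconds to the label: (4 × 3600 + 22 × 60 + 53) = 15773.
Frame index = 15773 × 50 + 9 = 788659.

788659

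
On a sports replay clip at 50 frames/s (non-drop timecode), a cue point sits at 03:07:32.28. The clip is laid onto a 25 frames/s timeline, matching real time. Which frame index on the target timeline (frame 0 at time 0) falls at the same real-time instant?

frame 281314

Source frame index: (3×3600 + 7×60 + 32) × 50 + 28 = 562628.
Real time: 562628 / (50) = 281314/25 s.
Target frame: (281314/25) × (25) = 281314.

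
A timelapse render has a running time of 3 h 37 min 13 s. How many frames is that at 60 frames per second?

3 h 37 min 13 s = 13033 s.
Frames = 13033 × 60 = 781980.

781980 frames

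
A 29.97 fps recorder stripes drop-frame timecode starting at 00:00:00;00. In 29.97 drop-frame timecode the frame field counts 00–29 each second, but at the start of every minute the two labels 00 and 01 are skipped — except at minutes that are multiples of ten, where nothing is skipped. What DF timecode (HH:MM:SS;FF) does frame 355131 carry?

Ten DF minutes hold 17982 frames, so frame 355131 lies in block 19 (frames 341658–359639) with 13473 frames into that block.
The block's first minute is 1800 frames and the rest 1798 each; 13473 frames reaches minute 7, so 19 × 18 + 7 × 2 = 356 labels have been skipped so far.
Adding those back, label number 355131 + 356 = 355487 at 30 labels/s is 11849 s + 17 f = 3 h 17 min 29 s frame 17, i.e. 03:17:29;17.

03:17:29;17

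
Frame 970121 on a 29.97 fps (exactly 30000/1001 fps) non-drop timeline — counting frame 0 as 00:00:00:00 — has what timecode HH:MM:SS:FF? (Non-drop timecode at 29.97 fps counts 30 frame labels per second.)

970121 ÷ 30 = 32337 full seconds, remainder 11 frames.
32337 s = 8 h 58 min 57 s.
Timecode: 08:58:57:11.

08:58:57:11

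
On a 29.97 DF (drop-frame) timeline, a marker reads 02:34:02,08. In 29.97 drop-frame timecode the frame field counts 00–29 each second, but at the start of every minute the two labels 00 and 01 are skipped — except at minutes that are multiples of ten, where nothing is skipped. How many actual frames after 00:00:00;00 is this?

Complete 10-minute blocks: 15, each 17982 frames → 269730.
Remaining 4 whole minutes in the current block: 1800 + 3 × 1798 = 7194 frames.
Within the current minute: 2 × 30 + 8 − 2 = 66 (labels ;00/;01 skipped at this minute). Total = 269730 + 7194 + 66 = 276990.

276990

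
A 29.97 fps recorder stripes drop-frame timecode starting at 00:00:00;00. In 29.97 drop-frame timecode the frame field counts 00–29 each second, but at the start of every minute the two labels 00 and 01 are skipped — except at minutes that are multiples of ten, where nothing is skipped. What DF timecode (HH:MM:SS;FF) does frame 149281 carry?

01:23:01;01

Each 10-minute DF block holds 10 × 60 × 30 − 9 × 2 = 17982 frames. 149281 ÷ 17982 → 8 full blocks, remainder 5425.
Within the partial block the first minute is 1800 frames and each further minute 1798, so 3 further minute boundaries passed. Total skipped labels = 18 × 8 + 2 × 3 = 150.
Non-drop label index = 149281 + 150 = 149431; at 30 labels/s that is 01:23:01:01, i.e. DF 01:23:01;01.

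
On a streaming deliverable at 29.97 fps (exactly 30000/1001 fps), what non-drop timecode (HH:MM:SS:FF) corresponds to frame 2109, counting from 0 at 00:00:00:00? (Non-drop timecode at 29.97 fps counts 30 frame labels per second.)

00:01:10:09

2109 ÷ 30 = 70 full seconds, remainder 9 frames.
70 s = 0 h 1 min 10 s.
Timecode: 00:01:10:09.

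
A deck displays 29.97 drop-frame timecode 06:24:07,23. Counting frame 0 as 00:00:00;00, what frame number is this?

Complete 10-minute blocks: 38, each 17982 frames → 683316.
Remaining 4 whole minutes in the current block: 1800 + 3 × 1798 = 7194 frames.
Within the current minute: 7 × 30 + 23 − 2 = 231 (labels ;00/;01 skipped at this minute). Total = 683316 + 7194 + 231 = 690741.

690741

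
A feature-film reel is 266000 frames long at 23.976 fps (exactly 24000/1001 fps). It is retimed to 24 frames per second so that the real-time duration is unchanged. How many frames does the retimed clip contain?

Target frames = source frames × (target rate / source rate) = 266000 × (24)/(24000/1001) = 266000 × 1001/1000 = 266266.

266266 frames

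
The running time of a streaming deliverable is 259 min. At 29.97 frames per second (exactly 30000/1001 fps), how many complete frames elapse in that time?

259 min = 15540 s.
Frames = 15540 × 30000/1001 = 66600000/143 ≈ 465734.2657.
Complete frames: 465734.

465734 frames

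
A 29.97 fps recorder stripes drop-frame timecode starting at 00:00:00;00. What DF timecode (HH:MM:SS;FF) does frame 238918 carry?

Ten DF minutes hold 17982 frames, so frame 238918 lies in block 13 (frames 233766–251747) with 5152 frames into that block.
The block's first minute is 1800 frames and the rest 1798 each; 5152 frames reaches minute 2, so 13 × 18 + 2 × 2 = 238 labels have been skipped so far.
Adding those back, label number 238918 + 238 = 239156 at 30 labels/s is 7971 s + 26 f = 2 h 12 min 51 s frame 26, i.e. 02:12:51;26.

02:12:51;26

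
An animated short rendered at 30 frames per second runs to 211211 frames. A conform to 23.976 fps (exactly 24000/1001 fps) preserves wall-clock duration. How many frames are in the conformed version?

Target frames = source frames × (target rate / source rate) = 211211 × (24000/1001)/(30) = 211211 × 800/1001 = 168800.

168800 frames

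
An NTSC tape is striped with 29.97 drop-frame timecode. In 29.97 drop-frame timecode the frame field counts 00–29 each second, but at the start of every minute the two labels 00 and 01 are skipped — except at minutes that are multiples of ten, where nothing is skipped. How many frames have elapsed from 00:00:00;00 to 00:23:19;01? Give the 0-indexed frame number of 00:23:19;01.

41929

As if non-drop at 30 labels/s: (0 × 3600 + 23 × 60 + 19) × 30 + 1 = 41971.
Minute boundaries passed: 23; those not divisible by 10: 23 − 2 = 21; dropped labels = 2 × 21 = 42.
Actual frame index = 41971 − 42 = 41929.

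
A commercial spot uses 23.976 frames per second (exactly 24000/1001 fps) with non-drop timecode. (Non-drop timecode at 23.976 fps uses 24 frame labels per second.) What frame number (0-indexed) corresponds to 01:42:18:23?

Total seconds to the label: (1 × 3600 + 42 × 60 + 18) = 6138.
Frame index = 6138 × 24 + 23 = 147335.

frame 147335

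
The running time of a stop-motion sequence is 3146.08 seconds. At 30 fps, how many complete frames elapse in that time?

94382 frames

Frames = 3146.08 × 30 = 471912/5 ≈ 94382.4000.
Complete frames: 94382.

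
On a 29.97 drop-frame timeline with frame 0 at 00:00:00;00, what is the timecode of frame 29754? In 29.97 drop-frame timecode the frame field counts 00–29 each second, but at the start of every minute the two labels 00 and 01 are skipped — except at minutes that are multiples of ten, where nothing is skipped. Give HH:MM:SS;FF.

00:16:32;24

Ten DF minutes hold 17982 frames, so frame 29754 lies in block 1 (frames 17982–35963) with 11772 frames into that block.
The block's first minute is 1800 frames and the rest 1798 each; 11772 frames reaches minute 6, so 1 × 18 + 6 × 2 = 30 labels have been skipped so far.
Adding those back, label number 29754 + 30 = 29784 at 30 labels/s is 992 s + 24 f = 0 h 16 min 32 s frame 24, i.e. 00:16:32;24.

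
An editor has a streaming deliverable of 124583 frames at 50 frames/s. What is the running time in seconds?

2491.66 seconds

Running time = 124583 / (50) = 2491.66 s.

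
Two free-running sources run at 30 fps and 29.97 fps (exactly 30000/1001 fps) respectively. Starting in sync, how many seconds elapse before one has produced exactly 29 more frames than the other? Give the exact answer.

29029/30 seconds

The gap grows by |30000/1001 − 30| = 30/1001 frames per second.
Time for a 29-frame gap: 29 ÷ (30/1001) = 29029/30 s.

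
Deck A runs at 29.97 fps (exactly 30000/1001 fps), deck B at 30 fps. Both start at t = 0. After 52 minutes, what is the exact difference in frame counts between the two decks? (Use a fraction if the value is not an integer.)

7200/77 frames

52 min = 3120 s.
A emits 30000/1001 × 3120 = 7200000/77 frames; B emits 30 × 3120 = 93600.
Difference = 7200/77 frames (≈ 93.5065); B is ahead of A.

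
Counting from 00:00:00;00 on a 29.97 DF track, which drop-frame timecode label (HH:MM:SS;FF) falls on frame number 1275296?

Each 10-minute DF block holds 10 × 60 × 30 − 9 × 2 = 17982 frames. 1275296 ÷ 17982 → 70 full blocks, remainder 16556.
Within the partial block the first minute is 1800 frames and each further minute 1798, so 9 further minute boundaries passed. Total skipped labels = 18 × 70 + 2 × 9 = 1278.
Non-drop label index = 1275296 + 1278 = 1276574; at 30 labels/s that is 11:49:12:14, i.e. DF 11:49:12;14.

11:49:12;14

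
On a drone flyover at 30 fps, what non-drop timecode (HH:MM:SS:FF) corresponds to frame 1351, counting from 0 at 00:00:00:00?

00:00:45:01

1351 ÷ 30 = 45 full seconds, remainder 1 frame.
45 s = 0 h 0 min 45 s.
Timecode: 00:00:45:01.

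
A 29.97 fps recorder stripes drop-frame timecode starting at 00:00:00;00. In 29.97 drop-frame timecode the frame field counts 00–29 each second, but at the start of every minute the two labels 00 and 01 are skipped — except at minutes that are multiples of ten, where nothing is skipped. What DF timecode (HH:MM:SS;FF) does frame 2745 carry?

Each 10-minute DF block holds 10 × 60 × 30 − 9 × 2 = 17982 frames. 2745 ÷ 17982 → 0 full blocks, remainder 2745.
Within the partial block the first minute is 1800 frames and each further minute 1798, so 1 further minute boundary passed. Total skipped labels = 18 × 0 + 2 × 1 = 2.
Non-drop label index = 2745 + 2 = 2747; at 30 labels/s that is 00:01:31:17, i.e. DF 00:01:31;17.

00:01:31;17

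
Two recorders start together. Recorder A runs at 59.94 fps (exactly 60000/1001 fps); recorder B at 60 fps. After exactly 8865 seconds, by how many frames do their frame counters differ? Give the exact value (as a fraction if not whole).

531900/1001 frames

A emits 60000/1001 × 8865 = 531900000/1001 frames; B emits 60 × 8865 = 531900.
Difference = 531900/1001 frames (≈ 531.3686); B is ahead of A.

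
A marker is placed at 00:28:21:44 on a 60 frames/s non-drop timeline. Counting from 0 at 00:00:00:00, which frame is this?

frame 102104

Total seconds to the label: (0 × 3600 + 28 × 60 + 21) = 1701.
Frame index = 1701 × 60 + 44 = 102104.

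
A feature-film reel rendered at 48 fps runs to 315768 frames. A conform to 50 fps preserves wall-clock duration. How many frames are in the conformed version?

Target frames = source frames × (target rate / source rate) = 315768 × (50)/(48) = 315768 × 25/24 = 328925.

328925 frames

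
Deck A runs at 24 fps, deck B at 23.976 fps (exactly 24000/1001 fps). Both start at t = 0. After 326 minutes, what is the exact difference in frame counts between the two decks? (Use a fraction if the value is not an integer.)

469440/1001 frames

326 min = 19560 s.
A emits 24 × 19560 = 469440 frames; B emits 24000/1001 × 19560 = 469440000/1001.
Difference = 469440/1001 frames (≈ 468.9710); B is behind A.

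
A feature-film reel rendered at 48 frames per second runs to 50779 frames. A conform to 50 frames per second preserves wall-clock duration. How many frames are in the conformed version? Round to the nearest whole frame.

Frames at target rate = 50779 × (50) / (48) = 1269475/24 ≈ 52894.792.
Nearest whole frame: 52895.

52895 frames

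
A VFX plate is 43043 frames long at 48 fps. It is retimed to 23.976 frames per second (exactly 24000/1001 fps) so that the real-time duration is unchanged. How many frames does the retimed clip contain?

21500 frames

Target frames = source frames × (target rate / source rate) = 43043 × (24000/1001)/(48) = 43043 × 500/1001 = 21500.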